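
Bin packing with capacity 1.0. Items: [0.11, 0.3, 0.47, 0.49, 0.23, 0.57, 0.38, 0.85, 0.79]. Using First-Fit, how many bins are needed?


Place items sequentially using First-Fit:
  Item 0.11 -> new Bin 1
  Item 0.3 -> Bin 1 (now 0.41)
  Item 0.47 -> Bin 1 (now 0.88)
  Item 0.49 -> new Bin 2
  Item 0.23 -> Bin 2 (now 0.72)
  Item 0.57 -> new Bin 3
  Item 0.38 -> Bin 3 (now 0.95)
  Item 0.85 -> new Bin 4
  Item 0.79 -> new Bin 5
Total bins used = 5

5


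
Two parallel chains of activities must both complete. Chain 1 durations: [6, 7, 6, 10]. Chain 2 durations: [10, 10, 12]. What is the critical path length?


Path A total = 6 + 7 + 6 + 10 = 29
Path B total = 10 + 10 + 12 = 32
Critical path = longest path = max(29, 32) = 32

32


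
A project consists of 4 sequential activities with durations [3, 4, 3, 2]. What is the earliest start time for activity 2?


Activity 2 starts after activities 1 through 1 complete.
Predecessor durations: [3]
ES = 3 = 3

3


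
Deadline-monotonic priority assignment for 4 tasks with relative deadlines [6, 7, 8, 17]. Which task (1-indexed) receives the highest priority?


Sort tasks by relative deadline (ascending):
  Task 1: deadline = 6
  Task 2: deadline = 7
  Task 3: deadline = 8
  Task 4: deadline = 17
Priority order (highest first): [1, 2, 3, 4]
Highest priority task = 1

1


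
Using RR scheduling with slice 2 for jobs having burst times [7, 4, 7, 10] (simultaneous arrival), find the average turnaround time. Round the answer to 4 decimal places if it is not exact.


Time quantum = 2
Execution trace:
  J1 runs 2 units, time = 2
  J2 runs 2 units, time = 4
  J3 runs 2 units, time = 6
  J4 runs 2 units, time = 8
  J1 runs 2 units, time = 10
  J2 runs 2 units, time = 12
  J3 runs 2 units, time = 14
  J4 runs 2 units, time = 16
  J1 runs 2 units, time = 18
  J3 runs 2 units, time = 20
  J4 runs 2 units, time = 22
  J1 runs 1 units, time = 23
  J3 runs 1 units, time = 24
  J4 runs 2 units, time = 26
  J4 runs 2 units, time = 28
Finish times: [23, 12, 24, 28]
Average turnaround = 87/4 = 21.75

21.75


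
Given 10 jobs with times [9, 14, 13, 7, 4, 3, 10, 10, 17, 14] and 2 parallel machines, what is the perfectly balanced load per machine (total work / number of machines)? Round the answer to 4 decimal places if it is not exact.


Total processing time = 9 + 14 + 13 + 7 + 4 + 3 + 10 + 10 + 17 + 14 = 101
Number of machines = 2
Ideal balanced load = 101 / 2 = 50.5

50.5


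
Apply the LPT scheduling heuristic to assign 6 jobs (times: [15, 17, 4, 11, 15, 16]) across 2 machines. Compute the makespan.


Sort jobs in decreasing order (LPT): [17, 16, 15, 15, 11, 4]
Assign each job to the least loaded machine:
  Machine 1: jobs [17, 15, 4], load = 36
  Machine 2: jobs [16, 15, 11], load = 42
Makespan = max load = 42

42


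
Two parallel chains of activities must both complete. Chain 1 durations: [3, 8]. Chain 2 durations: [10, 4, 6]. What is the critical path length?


Path A total = 3 + 8 = 11
Path B total = 10 + 4 + 6 = 20
Critical path = longest path = max(11, 20) = 20

20


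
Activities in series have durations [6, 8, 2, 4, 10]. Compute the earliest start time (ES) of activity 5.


Activity 5 starts after activities 1 through 4 complete.
Predecessor durations: [6, 8, 2, 4]
ES = 6 + 8 + 2 + 4 = 20

20


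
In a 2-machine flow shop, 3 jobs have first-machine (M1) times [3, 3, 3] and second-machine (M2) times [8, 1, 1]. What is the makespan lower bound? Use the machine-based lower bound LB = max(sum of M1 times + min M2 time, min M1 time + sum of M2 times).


LB1 = sum(M1 times) + min(M2 times) = 9 + 1 = 10
LB2 = min(M1 times) + sum(M2 times) = 3 + 10 = 13
Lower bound = max(LB1, LB2) = max(10, 13) = 13

13


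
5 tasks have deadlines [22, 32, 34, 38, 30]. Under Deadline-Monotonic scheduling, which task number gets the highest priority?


Sort tasks by relative deadline (ascending):
  Task 1: deadline = 22
  Task 5: deadline = 30
  Task 2: deadline = 32
  Task 3: deadline = 34
  Task 4: deadline = 38
Priority order (highest first): [1, 5, 2, 3, 4]
Highest priority task = 1

1


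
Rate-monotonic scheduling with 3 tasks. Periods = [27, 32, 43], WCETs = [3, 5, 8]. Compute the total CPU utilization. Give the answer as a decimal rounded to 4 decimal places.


Compute individual utilizations (exact fractions):
  Task 1: C/T = 3/27 = 1/9 (approx. 0.1111)
  Task 2: C/T = 5/32 (approx. 0.1563)
  Task 3: C/T = 8/43 (approx. 0.186)
Total utilization U = 1/9 + 5/32 + 8/43 = 5615/12384
Rounded to 4 decimal places: U = 0.4534
RM (Liu & Layland) bound for 3 tasks = 0.779763; compare with U = 5615/12384 (approx. 0.453408)
U <= bound, so schedulable by RM sufficient condition.

0.4534


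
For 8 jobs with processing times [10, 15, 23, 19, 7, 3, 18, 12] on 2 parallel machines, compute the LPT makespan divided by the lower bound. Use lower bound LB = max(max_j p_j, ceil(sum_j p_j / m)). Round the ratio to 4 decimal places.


LPT order: [23, 19, 18, 15, 12, 10, 7, 3]
Machine loads after assignment: [55, 52]
LPT makespan = 55
Lower bound = max(max_job, ceil(total/2)) = max(23, 54) = 54
Ratio = 55 / 54 = 1.0185

1.0185


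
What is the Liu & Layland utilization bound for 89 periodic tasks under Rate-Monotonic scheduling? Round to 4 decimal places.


Compute 2^(1/89) = 1.0078185773
Subtract 1: 1.0078185773 - 1 = 0.0078185773
Multiply by n: 89 * 0.0078185773 = 0.6958533797
Round to 4 dp: 0.6959

0.6959


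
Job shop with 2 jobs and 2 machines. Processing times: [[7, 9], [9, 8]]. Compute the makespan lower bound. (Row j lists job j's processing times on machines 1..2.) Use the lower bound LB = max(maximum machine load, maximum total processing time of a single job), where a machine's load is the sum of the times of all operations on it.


Machine loads:
  Machine 1: 7 + 9 = 16
  Machine 2: 9 + 8 = 17
Max machine load = 17
Job totals:
  Job 1: 16
  Job 2: 17
Max job total = 17
Lower bound = max(17, 17) = 17

17


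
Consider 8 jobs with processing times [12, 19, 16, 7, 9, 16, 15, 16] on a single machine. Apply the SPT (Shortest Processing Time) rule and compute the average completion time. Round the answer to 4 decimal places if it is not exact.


Sort jobs by processing time (SPT order): [7, 9, 12, 15, 16, 16, 16, 19]
Compute completion times sequentially:
  Job 1: processing = 7, completes at 7
  Job 2: processing = 9, completes at 16
  Job 3: processing = 12, completes at 28
  Job 4: processing = 15, completes at 43
  Job 5: processing = 16, completes at 59
  Job 6: processing = 16, completes at 75
  Job 7: processing = 16, completes at 91
  Job 8: processing = 19, completes at 110
Sum of completion times = 429
Average completion time = 429/8 = 53.625

53.625


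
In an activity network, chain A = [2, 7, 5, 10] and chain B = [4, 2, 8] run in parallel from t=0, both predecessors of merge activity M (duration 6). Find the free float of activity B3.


ES(B3) = sum of predecessors on chain B = 6
EF(B3) = ES + duration = 6 + 8 = 14
Successor of B3 is M. ES(M) = max(sum(A), sum(B)) = max(24, 14) = 24
Free float = ES(successor) - EF(current) = 24 - 14 = 10

10


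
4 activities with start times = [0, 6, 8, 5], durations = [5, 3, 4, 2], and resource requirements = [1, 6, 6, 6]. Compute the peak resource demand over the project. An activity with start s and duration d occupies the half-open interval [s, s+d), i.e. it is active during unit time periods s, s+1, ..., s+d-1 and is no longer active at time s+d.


Each activity i is active on [start_i, start_i + duration_i).
Compute total resource usage per time slot:
  t=0: active resources = [1], total = 1
  t=1: active resources = [1], total = 1
  t=2: active resources = [1], total = 1
  t=3: active resources = [1], total = 1
  t=4: active resources = [1], total = 1
  t=5: active resources = [6], total = 6
  t=6: active resources = [6, 6], total = 12
  t=7: active resources = [6], total = 6
  t=8: active resources = [6, 6], total = 12
  t=9: active resources = [6], total = 6
  t=10: active resources = [6], total = 6
  t=11: active resources = [6], total = 6
Peak resource demand = 12

12


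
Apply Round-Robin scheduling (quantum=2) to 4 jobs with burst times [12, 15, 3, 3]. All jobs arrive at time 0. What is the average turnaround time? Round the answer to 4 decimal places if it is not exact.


Time quantum = 2
Execution trace:
  J1 runs 2 units, time = 2
  J2 runs 2 units, time = 4
  J3 runs 2 units, time = 6
  J4 runs 2 units, time = 8
  J1 runs 2 units, time = 10
  J2 runs 2 units, time = 12
  J3 runs 1 units, time = 13
  J4 runs 1 units, time = 14
  J1 runs 2 units, time = 16
  J2 runs 2 units, time = 18
  J1 runs 2 units, time = 20
  J2 runs 2 units, time = 22
  J1 runs 2 units, time = 24
  J2 runs 2 units, time = 26
  J1 runs 2 units, time = 28
  J2 runs 2 units, time = 30
  J2 runs 2 units, time = 32
  J2 runs 1 units, time = 33
Finish times: [28, 33, 13, 14]
Average turnaround = 88/4 = 22.0

22.0


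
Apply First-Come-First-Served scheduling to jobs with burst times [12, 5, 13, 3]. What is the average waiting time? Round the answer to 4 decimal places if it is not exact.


FCFS order (as given): [12, 5, 13, 3]
Waiting times:
  Job 1: wait = 0
  Job 2: wait = 12
  Job 3: wait = 17
  Job 4: wait = 30
Sum of waiting times = 59
Average waiting time = 59/4 = 14.75

14.75


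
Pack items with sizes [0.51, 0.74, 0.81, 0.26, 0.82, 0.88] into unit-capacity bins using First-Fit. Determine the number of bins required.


Place items sequentially using First-Fit:
  Item 0.51 -> new Bin 1
  Item 0.74 -> new Bin 2
  Item 0.81 -> new Bin 3
  Item 0.26 -> Bin 1 (now 0.77)
  Item 0.82 -> new Bin 4
  Item 0.88 -> new Bin 5
Total bins used = 5

5


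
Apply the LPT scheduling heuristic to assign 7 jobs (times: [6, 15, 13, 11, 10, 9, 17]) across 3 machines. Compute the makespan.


Sort jobs in decreasing order (LPT): [17, 15, 13, 11, 10, 9, 6]
Assign each job to the least loaded machine:
  Machine 1: jobs [17, 9], load = 26
  Machine 2: jobs [15, 10], load = 25
  Machine 3: jobs [13, 11, 6], load = 30
Makespan = max load = 30

30


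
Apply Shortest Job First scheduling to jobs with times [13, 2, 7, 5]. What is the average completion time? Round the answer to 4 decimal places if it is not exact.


SJF order (ascending): [2, 5, 7, 13]
Completion times:
  Job 1: burst=2, C=2
  Job 2: burst=5, C=7
  Job 3: burst=7, C=14
  Job 4: burst=13, C=27
Average completion = 50/4 = 12.5

12.5


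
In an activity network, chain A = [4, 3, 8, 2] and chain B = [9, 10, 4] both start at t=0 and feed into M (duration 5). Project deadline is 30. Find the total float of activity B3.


Forward pass: ES(B3) = sum of predecessors on chain B = 19
EF = ES + duration = 19 + 4 = 23
Backward pass: LF(M) = deadline = 30; LS(M) = 30 - 5 = 25
LF(B3) = LS(M) - sum(successors on chain B) = 25 - 0 = 25
LS = LF - duration = 25 - 4 = 21
Total float = LS - ES = 21 - 19 = 2

2


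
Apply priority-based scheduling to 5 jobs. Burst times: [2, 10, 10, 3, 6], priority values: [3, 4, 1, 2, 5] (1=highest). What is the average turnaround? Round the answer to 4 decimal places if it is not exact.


Sort by priority (ascending = highest first):
Order: [(1, 10), (2, 3), (3, 2), (4, 10), (5, 6)]
Completion times:
  Priority 1, burst=10, C=10
  Priority 2, burst=3, C=13
  Priority 3, burst=2, C=15
  Priority 4, burst=10, C=25
  Priority 5, burst=6, C=31
Average turnaround = 94/5 = 18.8

18.8


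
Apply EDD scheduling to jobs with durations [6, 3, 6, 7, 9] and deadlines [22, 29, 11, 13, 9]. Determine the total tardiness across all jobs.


Sort by due date (EDD order): [(9, 9), (6, 11), (7, 13), (6, 22), (3, 29)]
Compute completion times and tardiness:
  Job 1: p=9, d=9, C=9, tardiness=max(0,9-9)=0
  Job 2: p=6, d=11, C=15, tardiness=max(0,15-11)=4
  Job 3: p=7, d=13, C=22, tardiness=max(0,22-13)=9
  Job 4: p=6, d=22, C=28, tardiness=max(0,28-22)=6
  Job 5: p=3, d=29, C=31, tardiness=max(0,31-29)=2
Total tardiness = 21

21


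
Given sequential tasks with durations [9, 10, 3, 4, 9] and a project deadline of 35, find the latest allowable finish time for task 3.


LF(activity 3) = deadline - sum of successor durations
Successors: activities 4 through 5 with durations [4, 9]
Sum of successor durations = 13
LF = 35 - 13 = 22

22


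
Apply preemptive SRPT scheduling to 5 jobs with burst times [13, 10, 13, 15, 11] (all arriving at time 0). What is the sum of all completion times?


Since all jobs arrive at t=0, SRPT equals SPT ordering.
SPT order: [10, 11, 13, 13, 15]
Completion times:
  Job 1: p=10, C=10
  Job 2: p=11, C=21
  Job 3: p=13, C=34
  Job 4: p=13, C=47
  Job 5: p=15, C=62
Total completion time = 10 + 21 + 34 + 47 + 62 = 174

174


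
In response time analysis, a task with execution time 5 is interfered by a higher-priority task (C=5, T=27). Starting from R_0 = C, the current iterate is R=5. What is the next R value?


R_next = C + ceil(R_prev / T_hp) * C_hp
ceil(5 / 27) = ceil(0.1852) = 1
Interference = 1 * 5 = 5
R_next = 5 + 5 = 10

10


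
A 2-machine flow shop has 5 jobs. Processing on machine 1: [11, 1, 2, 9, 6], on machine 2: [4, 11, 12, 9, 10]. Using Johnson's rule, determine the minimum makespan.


Apply Johnson's rule:
  Group 1 (a <= b): [(2, 1, 11), (3, 2, 12), (5, 6, 10), (4, 9, 9)]
  Group 2 (a > b): [(1, 11, 4)]
Optimal job order: [2, 3, 5, 4, 1]
Schedule:
  Job 2: M1 done at 1, M2 done at 12
  Job 3: M1 done at 3, M2 done at 24
  Job 5: M1 done at 9, M2 done at 34
  Job 4: M1 done at 18, M2 done at 43
  Job 1: M1 done at 29, M2 done at 47
Makespan = 47

47


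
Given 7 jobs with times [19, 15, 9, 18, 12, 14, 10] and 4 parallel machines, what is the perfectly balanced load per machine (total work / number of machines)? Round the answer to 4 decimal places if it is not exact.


Total processing time = 19 + 15 + 9 + 18 + 12 + 14 + 10 = 97
Number of machines = 4
Ideal balanced load = 97 / 4 = 24.25

24.25


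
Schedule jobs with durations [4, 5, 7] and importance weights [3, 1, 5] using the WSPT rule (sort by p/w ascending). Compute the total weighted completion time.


Compute p/w ratios and sort ascending (WSPT): [(4, 3), (7, 5), (5, 1)]
Compute weighted completion times:
  Job (p=4,w=3): C=4, w*C=3*4=12
  Job (p=7,w=5): C=11, w*C=5*11=55
  Job (p=5,w=1): C=16, w*C=1*16=16
Total weighted completion time = 83

83


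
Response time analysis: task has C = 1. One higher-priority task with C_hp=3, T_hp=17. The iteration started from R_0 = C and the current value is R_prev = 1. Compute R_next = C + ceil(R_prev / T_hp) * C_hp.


R_next = C + ceil(R_prev / T_hp) * C_hp
ceil(1 / 17) = ceil(0.0588) = 1
Interference = 1 * 3 = 3
R_next = 1 + 3 = 4

4


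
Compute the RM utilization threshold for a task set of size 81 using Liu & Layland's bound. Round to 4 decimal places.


Compute 2^(1/81) = 1.0085940916
Subtract 1: 1.0085940916 - 1 = 0.0085940916
Multiply by n: 81 * 0.0085940916 = 0.6961214196
Round to 4 dp: 0.6961

0.6961


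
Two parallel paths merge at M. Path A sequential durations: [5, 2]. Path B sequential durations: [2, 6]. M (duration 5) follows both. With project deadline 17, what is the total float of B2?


Forward pass: ES(B2) = sum of predecessors on chain B = 2
EF = ES + duration = 2 + 6 = 8
Backward pass: LF(M) = deadline = 17; LS(M) = 17 - 5 = 12
LF(B2) = LS(M) - sum(successors on chain B) = 12 - 0 = 12
LS = LF - duration = 12 - 6 = 6
Total float = LS - ES = 6 - 2 = 4

4


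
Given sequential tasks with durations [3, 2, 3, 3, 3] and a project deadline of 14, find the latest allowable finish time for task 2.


LF(activity 2) = deadline - sum of successor durations
Successors: activities 3 through 5 with durations [3, 3, 3]
Sum of successor durations = 9
LF = 14 - 9 = 5

5


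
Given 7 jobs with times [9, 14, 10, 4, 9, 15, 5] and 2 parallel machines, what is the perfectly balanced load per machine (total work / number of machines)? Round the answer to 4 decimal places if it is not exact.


Total processing time = 9 + 14 + 10 + 4 + 9 + 15 + 5 = 66
Number of machines = 2
Ideal balanced load = 66 / 2 = 33.0

33.0


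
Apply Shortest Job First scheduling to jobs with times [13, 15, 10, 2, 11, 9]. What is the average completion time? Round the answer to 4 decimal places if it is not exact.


SJF order (ascending): [2, 9, 10, 11, 13, 15]
Completion times:
  Job 1: burst=2, C=2
  Job 2: burst=9, C=11
  Job 3: burst=10, C=21
  Job 4: burst=11, C=32
  Job 5: burst=13, C=45
  Job 6: burst=15, C=60
Average completion = 171/6 = 28.5

28.5


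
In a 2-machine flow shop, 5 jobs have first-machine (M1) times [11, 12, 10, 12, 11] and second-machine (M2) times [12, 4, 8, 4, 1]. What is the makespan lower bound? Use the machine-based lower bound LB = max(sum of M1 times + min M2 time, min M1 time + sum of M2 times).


LB1 = sum(M1 times) + min(M2 times) = 56 + 1 = 57
LB2 = min(M1 times) + sum(M2 times) = 10 + 29 = 39
Lower bound = max(LB1, LB2) = max(57, 39) = 57

57


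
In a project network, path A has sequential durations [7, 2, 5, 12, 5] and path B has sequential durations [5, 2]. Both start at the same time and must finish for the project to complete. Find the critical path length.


Path A total = 7 + 2 + 5 + 12 + 5 = 31
Path B total = 5 + 2 = 7
Critical path = longest path = max(31, 7) = 31

31


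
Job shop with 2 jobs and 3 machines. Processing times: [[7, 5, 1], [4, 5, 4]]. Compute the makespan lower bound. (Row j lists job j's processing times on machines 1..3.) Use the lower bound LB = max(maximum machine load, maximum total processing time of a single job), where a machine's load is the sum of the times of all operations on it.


Machine loads:
  Machine 1: 7 + 4 = 11
  Machine 2: 5 + 5 = 10
  Machine 3: 1 + 4 = 5
Max machine load = 11
Job totals:
  Job 1: 13
  Job 2: 13
Max job total = 13
Lower bound = max(11, 13) = 13

13


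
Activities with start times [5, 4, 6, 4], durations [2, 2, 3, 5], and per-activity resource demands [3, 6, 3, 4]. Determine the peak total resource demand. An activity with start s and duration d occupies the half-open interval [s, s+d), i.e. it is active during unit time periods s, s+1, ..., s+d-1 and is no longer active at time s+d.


Each activity i is active on [start_i, start_i + duration_i).
Compute total resource usage per time slot:
  t=0: active resources = [], total = 0
  t=1: active resources = [], total = 0
  t=2: active resources = [], total = 0
  t=3: active resources = [], total = 0
  t=4: active resources = [6, 4], total = 10
  t=5: active resources = [3, 6, 4], total = 13
  t=6: active resources = [3, 3, 4], total = 10
  t=7: active resources = [3, 4], total = 7
  t=8: active resources = [3, 4], total = 7
Peak resource demand = 13

13


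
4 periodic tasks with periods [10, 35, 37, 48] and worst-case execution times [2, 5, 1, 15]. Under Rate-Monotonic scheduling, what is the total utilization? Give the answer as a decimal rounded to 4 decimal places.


Compute individual utilizations (exact fractions):
  Task 1: C/T = 2/10 = 1/5 (approx. 0.2)
  Task 2: C/T = 5/35 = 1/7 (approx. 0.1429)
  Task 3: C/T = 1/37 (approx. 0.027)
  Task 4: C/T = 15/48 = 5/16 (approx. 0.3125)
Total utilization U = 1/5 + 1/7 + 1/37 + 5/16 = 14139/20720
Rounded to 4 decimal places: U = 0.6824
RM (Liu & Layland) bound for 4 tasks = 0.756828; compare with U = 14139/20720 (approx. 0.682384)
U <= bound, so schedulable by RM sufficient condition.

0.6824


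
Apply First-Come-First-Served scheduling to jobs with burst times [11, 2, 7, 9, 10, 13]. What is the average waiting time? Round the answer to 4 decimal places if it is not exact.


FCFS order (as given): [11, 2, 7, 9, 10, 13]
Waiting times:
  Job 1: wait = 0
  Job 2: wait = 11
  Job 3: wait = 13
  Job 4: wait = 20
  Job 5: wait = 29
  Job 6: wait = 39
Sum of waiting times = 112
Average waiting time = 112/6 = 18.6667

18.6667


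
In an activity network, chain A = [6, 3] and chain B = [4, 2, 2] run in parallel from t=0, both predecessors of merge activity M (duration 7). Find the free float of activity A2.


ES(A2) = sum of predecessors on chain A = 6
EF(A2) = ES + duration = 6 + 3 = 9
Successor of A2 is M. ES(M) = max(sum(A), sum(B)) = max(9, 8) = 9
Free float = ES(successor) - EF(current) = 9 - 9 = 0

0


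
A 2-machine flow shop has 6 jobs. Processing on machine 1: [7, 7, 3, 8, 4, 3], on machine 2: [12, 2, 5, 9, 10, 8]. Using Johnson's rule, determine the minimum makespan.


Apply Johnson's rule:
  Group 1 (a <= b): [(3, 3, 5), (6, 3, 8), (5, 4, 10), (1, 7, 12), (4, 8, 9)]
  Group 2 (a > b): [(2, 7, 2)]
Optimal job order: [3, 6, 5, 1, 4, 2]
Schedule:
  Job 3: M1 done at 3, M2 done at 8
  Job 6: M1 done at 6, M2 done at 16
  Job 5: M1 done at 10, M2 done at 26
  Job 1: M1 done at 17, M2 done at 38
  Job 4: M1 done at 25, M2 done at 47
  Job 2: M1 done at 32, M2 done at 49
Makespan = 49

49


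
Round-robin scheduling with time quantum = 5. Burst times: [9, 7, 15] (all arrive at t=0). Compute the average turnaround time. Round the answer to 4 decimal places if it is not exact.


Time quantum = 5
Execution trace:
  J1 runs 5 units, time = 5
  J2 runs 5 units, time = 10
  J3 runs 5 units, time = 15
  J1 runs 4 units, time = 19
  J2 runs 2 units, time = 21
  J3 runs 5 units, time = 26
  J3 runs 5 units, time = 31
Finish times: [19, 21, 31]
Average turnaround = 71/3 = 23.6667

23.6667


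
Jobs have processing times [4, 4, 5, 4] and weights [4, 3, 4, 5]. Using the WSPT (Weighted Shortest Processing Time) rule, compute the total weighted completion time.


Compute p/w ratios and sort ascending (WSPT): [(4, 5), (4, 4), (5, 4), (4, 3)]
Compute weighted completion times:
  Job (p=4,w=5): C=4, w*C=5*4=20
  Job (p=4,w=4): C=8, w*C=4*8=32
  Job (p=5,w=4): C=13, w*C=4*13=52
  Job (p=4,w=3): C=17, w*C=3*17=51
Total weighted completion time = 155

155


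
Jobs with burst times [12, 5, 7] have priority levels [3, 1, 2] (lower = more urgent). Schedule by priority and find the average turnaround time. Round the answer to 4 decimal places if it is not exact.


Sort by priority (ascending = highest first):
Order: [(1, 5), (2, 7), (3, 12)]
Completion times:
  Priority 1, burst=5, C=5
  Priority 2, burst=7, C=12
  Priority 3, burst=12, C=24
Average turnaround = 41/3 = 13.6667

13.6667


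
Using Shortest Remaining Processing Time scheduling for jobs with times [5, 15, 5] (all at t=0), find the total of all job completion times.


Since all jobs arrive at t=0, SRPT equals SPT ordering.
SPT order: [5, 5, 15]
Completion times:
  Job 1: p=5, C=5
  Job 2: p=5, C=10
  Job 3: p=15, C=25
Total completion time = 5 + 10 + 25 = 40

40


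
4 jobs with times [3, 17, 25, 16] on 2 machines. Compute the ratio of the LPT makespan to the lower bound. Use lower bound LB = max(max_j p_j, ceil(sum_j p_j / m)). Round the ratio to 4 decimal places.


LPT order: [25, 17, 16, 3]
Machine loads after assignment: [28, 33]
LPT makespan = 33
Lower bound = max(max_job, ceil(total/2)) = max(25, 31) = 31
Ratio = 33 / 31 = 1.0645

1.0645


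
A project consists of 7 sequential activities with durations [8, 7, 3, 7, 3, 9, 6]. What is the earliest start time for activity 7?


Activity 7 starts after activities 1 through 6 complete.
Predecessor durations: [8, 7, 3, 7, 3, 9]
ES = 8 + 7 + 3 + 7 + 3 + 9 = 37

37


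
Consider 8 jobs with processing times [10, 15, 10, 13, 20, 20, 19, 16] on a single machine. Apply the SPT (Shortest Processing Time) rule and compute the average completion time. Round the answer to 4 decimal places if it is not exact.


Sort jobs by processing time (SPT order): [10, 10, 13, 15, 16, 19, 20, 20]
Compute completion times sequentially:
  Job 1: processing = 10, completes at 10
  Job 2: processing = 10, completes at 20
  Job 3: processing = 13, completes at 33
  Job 4: processing = 15, completes at 48
  Job 5: processing = 16, completes at 64
  Job 6: processing = 19, completes at 83
  Job 7: processing = 20, completes at 103
  Job 8: processing = 20, completes at 123
Sum of completion times = 484
Average completion time = 484/8 = 60.5

60.5


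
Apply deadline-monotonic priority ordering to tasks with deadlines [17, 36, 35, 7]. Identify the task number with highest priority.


Sort tasks by relative deadline (ascending):
  Task 4: deadline = 7
  Task 1: deadline = 17
  Task 3: deadline = 35
  Task 2: deadline = 36
Priority order (highest first): [4, 1, 3, 2]
Highest priority task = 4

4


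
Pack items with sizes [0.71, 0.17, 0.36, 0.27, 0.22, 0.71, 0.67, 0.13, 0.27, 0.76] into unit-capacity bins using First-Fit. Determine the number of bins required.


Place items sequentially using First-Fit:
  Item 0.71 -> new Bin 1
  Item 0.17 -> Bin 1 (now 0.88)
  Item 0.36 -> new Bin 2
  Item 0.27 -> Bin 2 (now 0.63)
  Item 0.22 -> Bin 2 (now 0.85)
  Item 0.71 -> new Bin 3
  Item 0.67 -> new Bin 4
  Item 0.13 -> Bin 2 (now 0.98)
  Item 0.27 -> Bin 3 (now 0.98)
  Item 0.76 -> new Bin 5
Total bins used = 5

5


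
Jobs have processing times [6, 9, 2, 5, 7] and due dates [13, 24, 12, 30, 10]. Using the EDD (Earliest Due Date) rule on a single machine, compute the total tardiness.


Sort by due date (EDD order): [(7, 10), (2, 12), (6, 13), (9, 24), (5, 30)]
Compute completion times and tardiness:
  Job 1: p=7, d=10, C=7, tardiness=max(0,7-10)=0
  Job 2: p=2, d=12, C=9, tardiness=max(0,9-12)=0
  Job 3: p=6, d=13, C=15, tardiness=max(0,15-13)=2
  Job 4: p=9, d=24, C=24, tardiness=max(0,24-24)=0
  Job 5: p=5, d=30, C=29, tardiness=max(0,29-30)=0
Total tardiness = 2

2


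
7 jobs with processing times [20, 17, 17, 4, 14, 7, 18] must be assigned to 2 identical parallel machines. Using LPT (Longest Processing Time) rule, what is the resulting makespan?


Sort jobs in decreasing order (LPT): [20, 18, 17, 17, 14, 7, 4]
Assign each job to the least loaded machine:
  Machine 1: jobs [20, 17, 7, 4], load = 48
  Machine 2: jobs [18, 17, 14], load = 49
Makespan = max load = 49

49


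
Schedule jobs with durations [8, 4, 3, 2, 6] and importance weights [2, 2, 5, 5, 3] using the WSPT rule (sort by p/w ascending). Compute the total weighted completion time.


Compute p/w ratios and sort ascending (WSPT): [(2, 5), (3, 5), (4, 2), (6, 3), (8, 2)]
Compute weighted completion times:
  Job (p=2,w=5): C=2, w*C=5*2=10
  Job (p=3,w=5): C=5, w*C=5*5=25
  Job (p=4,w=2): C=9, w*C=2*9=18
  Job (p=6,w=3): C=15, w*C=3*15=45
  Job (p=8,w=2): C=23, w*C=2*23=46
Total weighted completion time = 144

144


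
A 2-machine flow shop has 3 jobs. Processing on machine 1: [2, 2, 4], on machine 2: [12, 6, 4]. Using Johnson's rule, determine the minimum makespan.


Apply Johnson's rule:
  Group 1 (a <= b): [(1, 2, 12), (2, 2, 6), (3, 4, 4)]
  Group 2 (a > b): []
Optimal job order: [1, 2, 3]
Schedule:
  Job 1: M1 done at 2, M2 done at 14
  Job 2: M1 done at 4, M2 done at 20
  Job 3: M1 done at 8, M2 done at 24
Makespan = 24

24


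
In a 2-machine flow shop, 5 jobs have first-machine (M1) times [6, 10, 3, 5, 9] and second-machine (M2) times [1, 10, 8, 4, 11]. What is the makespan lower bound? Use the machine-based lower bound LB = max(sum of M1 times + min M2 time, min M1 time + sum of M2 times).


LB1 = sum(M1 times) + min(M2 times) = 33 + 1 = 34
LB2 = min(M1 times) + sum(M2 times) = 3 + 34 = 37
Lower bound = max(LB1, LB2) = max(34, 37) = 37

37


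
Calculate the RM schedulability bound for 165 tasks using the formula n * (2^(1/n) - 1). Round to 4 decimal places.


Compute 2^(1/165) = 1.0042097281
Subtract 1: 1.0042097281 - 1 = 0.0042097281
Multiply by n: 165 * 0.0042097281 = 0.6946051365
Round to 4 dp: 0.6946

0.6946


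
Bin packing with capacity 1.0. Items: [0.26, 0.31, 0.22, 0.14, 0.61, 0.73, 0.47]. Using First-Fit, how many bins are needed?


Place items sequentially using First-Fit:
  Item 0.26 -> new Bin 1
  Item 0.31 -> Bin 1 (now 0.57)
  Item 0.22 -> Bin 1 (now 0.79)
  Item 0.14 -> Bin 1 (now 0.93)
  Item 0.61 -> new Bin 2
  Item 0.73 -> new Bin 3
  Item 0.47 -> new Bin 4
Total bins used = 4

4


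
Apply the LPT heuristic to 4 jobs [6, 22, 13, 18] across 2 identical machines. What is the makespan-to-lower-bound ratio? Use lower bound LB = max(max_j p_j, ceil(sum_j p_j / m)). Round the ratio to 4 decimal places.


LPT order: [22, 18, 13, 6]
Machine loads after assignment: [28, 31]
LPT makespan = 31
Lower bound = max(max_job, ceil(total/2)) = max(22, 30) = 30
Ratio = 31 / 30 = 1.0333

1.0333


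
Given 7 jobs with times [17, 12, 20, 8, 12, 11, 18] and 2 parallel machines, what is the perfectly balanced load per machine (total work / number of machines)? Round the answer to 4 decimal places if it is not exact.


Total processing time = 17 + 12 + 20 + 8 + 12 + 11 + 18 = 98
Number of machines = 2
Ideal balanced load = 98 / 2 = 49.0

49.0


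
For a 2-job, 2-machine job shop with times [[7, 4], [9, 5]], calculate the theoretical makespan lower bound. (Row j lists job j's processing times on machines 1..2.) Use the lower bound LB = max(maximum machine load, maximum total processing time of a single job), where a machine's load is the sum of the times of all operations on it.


Machine loads:
  Machine 1: 7 + 9 = 16
  Machine 2: 4 + 5 = 9
Max machine load = 16
Job totals:
  Job 1: 11
  Job 2: 14
Max job total = 14
Lower bound = max(16, 14) = 16

16


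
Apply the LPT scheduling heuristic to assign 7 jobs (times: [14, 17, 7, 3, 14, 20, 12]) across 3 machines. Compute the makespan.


Sort jobs in decreasing order (LPT): [20, 17, 14, 14, 12, 7, 3]
Assign each job to the least loaded machine:
  Machine 1: jobs [20, 7, 3], load = 30
  Machine 2: jobs [17, 12], load = 29
  Machine 3: jobs [14, 14], load = 28
Makespan = max load = 30

30


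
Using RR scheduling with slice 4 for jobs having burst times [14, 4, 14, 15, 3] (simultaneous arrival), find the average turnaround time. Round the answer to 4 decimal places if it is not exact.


Time quantum = 4
Execution trace:
  J1 runs 4 units, time = 4
  J2 runs 4 units, time = 8
  J3 runs 4 units, time = 12
  J4 runs 4 units, time = 16
  J5 runs 3 units, time = 19
  J1 runs 4 units, time = 23
  J3 runs 4 units, time = 27
  J4 runs 4 units, time = 31
  J1 runs 4 units, time = 35
  J3 runs 4 units, time = 39
  J4 runs 4 units, time = 43
  J1 runs 2 units, time = 45
  J3 runs 2 units, time = 47
  J4 runs 3 units, time = 50
Finish times: [45, 8, 47, 50, 19]
Average turnaround = 169/5 = 33.8

33.8


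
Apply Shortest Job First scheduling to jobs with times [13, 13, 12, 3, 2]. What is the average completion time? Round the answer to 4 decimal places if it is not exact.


SJF order (ascending): [2, 3, 12, 13, 13]
Completion times:
  Job 1: burst=2, C=2
  Job 2: burst=3, C=5
  Job 3: burst=12, C=17
  Job 4: burst=13, C=30
  Job 5: burst=13, C=43
Average completion = 97/5 = 19.4

19.4


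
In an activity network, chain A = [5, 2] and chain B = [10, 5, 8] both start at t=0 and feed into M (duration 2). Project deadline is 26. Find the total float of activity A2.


Forward pass: ES(A2) = sum of predecessors on chain A = 5
EF = ES + duration = 5 + 2 = 7
Backward pass: LF(M) = deadline = 26; LS(M) = 26 - 2 = 24
LF(A2) = LS(M) - sum(successors on chain A) = 24 - 0 = 24
LS = LF - duration = 24 - 2 = 22
Total float = LS - ES = 22 - 5 = 17

17


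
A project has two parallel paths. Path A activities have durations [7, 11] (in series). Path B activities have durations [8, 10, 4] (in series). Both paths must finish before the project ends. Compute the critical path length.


Path A total = 7 + 11 = 18
Path B total = 8 + 10 + 4 = 22
Critical path = longest path = max(18, 22) = 22

22


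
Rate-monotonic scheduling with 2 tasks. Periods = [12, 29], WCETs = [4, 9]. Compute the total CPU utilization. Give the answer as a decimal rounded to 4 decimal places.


Compute individual utilizations (exact fractions):
  Task 1: C/T = 4/12 = 1/3 (approx. 0.3333)
  Task 2: C/T = 9/29 (approx. 0.3103)
Total utilization U = 1/3 + 9/29 = 56/87
Rounded to 4 decimal places: U = 0.6437
RM (Liu & Layland) bound for 2 tasks = 0.828427; compare with U = 56/87 (approx. 0.643678)
U <= bound, so schedulable by RM sufficient condition.

0.6437


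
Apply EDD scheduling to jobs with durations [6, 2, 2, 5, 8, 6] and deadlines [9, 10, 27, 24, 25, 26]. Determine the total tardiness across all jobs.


Sort by due date (EDD order): [(6, 9), (2, 10), (5, 24), (8, 25), (6, 26), (2, 27)]
Compute completion times and tardiness:
  Job 1: p=6, d=9, C=6, tardiness=max(0,6-9)=0
  Job 2: p=2, d=10, C=8, tardiness=max(0,8-10)=0
  Job 3: p=5, d=24, C=13, tardiness=max(0,13-24)=0
  Job 4: p=8, d=25, C=21, tardiness=max(0,21-25)=0
  Job 5: p=6, d=26, C=27, tardiness=max(0,27-26)=1
  Job 6: p=2, d=27, C=29, tardiness=max(0,29-27)=2
Total tardiness = 3

3


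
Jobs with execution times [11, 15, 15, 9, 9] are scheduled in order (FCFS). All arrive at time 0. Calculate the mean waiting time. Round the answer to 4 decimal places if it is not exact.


FCFS order (as given): [11, 15, 15, 9, 9]
Waiting times:
  Job 1: wait = 0
  Job 2: wait = 11
  Job 3: wait = 26
  Job 4: wait = 41
  Job 5: wait = 50
Sum of waiting times = 128
Average waiting time = 128/5 = 25.6

25.6


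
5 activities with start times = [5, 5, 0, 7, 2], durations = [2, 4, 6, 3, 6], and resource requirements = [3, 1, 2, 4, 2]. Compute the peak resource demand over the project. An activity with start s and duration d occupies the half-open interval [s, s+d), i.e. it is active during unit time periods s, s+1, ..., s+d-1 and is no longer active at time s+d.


Each activity i is active on [start_i, start_i + duration_i).
Compute total resource usage per time slot:
  t=0: active resources = [2], total = 2
  t=1: active resources = [2], total = 2
  t=2: active resources = [2, 2], total = 4
  t=3: active resources = [2, 2], total = 4
  t=4: active resources = [2, 2], total = 4
  t=5: active resources = [3, 1, 2, 2], total = 8
  t=6: active resources = [3, 1, 2], total = 6
  t=7: active resources = [1, 4, 2], total = 7
  t=8: active resources = [1, 4], total = 5
  t=9: active resources = [4], total = 4
Peak resource demand = 8

8


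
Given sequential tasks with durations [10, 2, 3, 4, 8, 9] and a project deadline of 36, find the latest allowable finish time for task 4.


LF(activity 4) = deadline - sum of successor durations
Successors: activities 5 through 6 with durations [8, 9]
Sum of successor durations = 17
LF = 36 - 17 = 19

19


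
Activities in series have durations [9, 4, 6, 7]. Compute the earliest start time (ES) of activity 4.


Activity 4 starts after activities 1 through 3 complete.
Predecessor durations: [9, 4, 6]
ES = 9 + 4 + 6 = 19

19


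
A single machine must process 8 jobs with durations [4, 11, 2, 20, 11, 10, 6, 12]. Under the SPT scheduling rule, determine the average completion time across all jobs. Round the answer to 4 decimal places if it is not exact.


Sort jobs by processing time (SPT order): [2, 4, 6, 10, 11, 11, 12, 20]
Compute completion times sequentially:
  Job 1: processing = 2, completes at 2
  Job 2: processing = 4, completes at 6
  Job 3: processing = 6, completes at 12
  Job 4: processing = 10, completes at 22
  Job 5: processing = 11, completes at 33
  Job 6: processing = 11, completes at 44
  Job 7: processing = 12, completes at 56
  Job 8: processing = 20, completes at 76
Sum of completion times = 251
Average completion time = 251/8 = 31.375

31.375


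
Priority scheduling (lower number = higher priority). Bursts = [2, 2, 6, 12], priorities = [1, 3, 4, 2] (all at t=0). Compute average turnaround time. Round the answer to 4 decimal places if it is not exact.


Sort by priority (ascending = highest first):
Order: [(1, 2), (2, 12), (3, 2), (4, 6)]
Completion times:
  Priority 1, burst=2, C=2
  Priority 2, burst=12, C=14
  Priority 3, burst=2, C=16
  Priority 4, burst=6, C=22
Average turnaround = 54/4 = 13.5

13.5


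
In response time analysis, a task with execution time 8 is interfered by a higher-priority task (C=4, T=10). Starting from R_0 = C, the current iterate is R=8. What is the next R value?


R_next = C + ceil(R_prev / T_hp) * C_hp
ceil(8 / 10) = ceil(0.8) = 1
Interference = 1 * 4 = 4
R_next = 8 + 4 = 12

12


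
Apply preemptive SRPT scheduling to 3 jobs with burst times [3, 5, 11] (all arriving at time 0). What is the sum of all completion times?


Since all jobs arrive at t=0, SRPT equals SPT ordering.
SPT order: [3, 5, 11]
Completion times:
  Job 1: p=3, C=3
  Job 2: p=5, C=8
  Job 3: p=11, C=19
Total completion time = 3 + 8 + 19 = 30

30


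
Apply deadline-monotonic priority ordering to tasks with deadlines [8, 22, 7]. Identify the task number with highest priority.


Sort tasks by relative deadline (ascending):
  Task 3: deadline = 7
  Task 1: deadline = 8
  Task 2: deadline = 22
Priority order (highest first): [3, 1, 2]
Highest priority task = 3

3


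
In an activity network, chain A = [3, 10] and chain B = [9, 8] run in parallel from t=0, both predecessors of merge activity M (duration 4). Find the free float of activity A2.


ES(A2) = sum of predecessors on chain A = 3
EF(A2) = ES + duration = 3 + 10 = 13
Successor of A2 is M. ES(M) = max(sum(A), sum(B)) = max(13, 17) = 17
Free float = ES(successor) - EF(current) = 17 - 13 = 4

4


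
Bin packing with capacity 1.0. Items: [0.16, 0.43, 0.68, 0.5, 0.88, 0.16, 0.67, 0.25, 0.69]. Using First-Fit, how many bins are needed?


Place items sequentially using First-Fit:
  Item 0.16 -> new Bin 1
  Item 0.43 -> Bin 1 (now 0.59)
  Item 0.68 -> new Bin 2
  Item 0.5 -> new Bin 3
  Item 0.88 -> new Bin 4
  Item 0.16 -> Bin 1 (now 0.75)
  Item 0.67 -> new Bin 5
  Item 0.25 -> Bin 1 (now 1.0)
  Item 0.69 -> new Bin 6
Total bins used = 6

6


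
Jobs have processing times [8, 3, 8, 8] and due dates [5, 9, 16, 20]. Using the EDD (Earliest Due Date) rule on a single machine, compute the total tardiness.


Sort by due date (EDD order): [(8, 5), (3, 9), (8, 16), (8, 20)]
Compute completion times and tardiness:
  Job 1: p=8, d=5, C=8, tardiness=max(0,8-5)=3
  Job 2: p=3, d=9, C=11, tardiness=max(0,11-9)=2
  Job 3: p=8, d=16, C=19, tardiness=max(0,19-16)=3
  Job 4: p=8, d=20, C=27, tardiness=max(0,27-20)=7
Total tardiness = 15

15


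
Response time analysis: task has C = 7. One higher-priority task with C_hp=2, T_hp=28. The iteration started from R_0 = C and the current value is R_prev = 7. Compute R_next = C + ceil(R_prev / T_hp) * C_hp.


R_next = C + ceil(R_prev / T_hp) * C_hp
ceil(7 / 28) = ceil(0.25) = 1
Interference = 1 * 2 = 2
R_next = 7 + 2 = 9

9


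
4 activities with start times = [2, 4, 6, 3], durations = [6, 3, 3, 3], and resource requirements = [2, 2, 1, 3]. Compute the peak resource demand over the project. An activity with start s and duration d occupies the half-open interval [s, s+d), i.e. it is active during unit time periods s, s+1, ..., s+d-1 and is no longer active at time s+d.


Each activity i is active on [start_i, start_i + duration_i).
Compute total resource usage per time slot:
  t=0: active resources = [], total = 0
  t=1: active resources = [], total = 0
  t=2: active resources = [2], total = 2
  t=3: active resources = [2, 3], total = 5
  t=4: active resources = [2, 2, 3], total = 7
  t=5: active resources = [2, 2, 3], total = 7
  t=6: active resources = [2, 2, 1], total = 5
  t=7: active resources = [2, 1], total = 3
  t=8: active resources = [1], total = 1
Peak resource demand = 7

7


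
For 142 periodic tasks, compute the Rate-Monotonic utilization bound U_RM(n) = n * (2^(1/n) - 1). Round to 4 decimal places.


Compute 2^(1/142) = 1.0048932512
Subtract 1: 1.0048932512 - 1 = 0.0048932512
Multiply by n: 142 * 0.0048932512 = 0.6948416704
Round to 4 dp: 0.6948

0.6948


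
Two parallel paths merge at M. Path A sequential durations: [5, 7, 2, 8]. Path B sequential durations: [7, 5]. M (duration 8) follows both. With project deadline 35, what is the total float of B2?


Forward pass: ES(B2) = sum of predecessors on chain B = 7
EF = ES + duration = 7 + 5 = 12
Backward pass: LF(M) = deadline = 35; LS(M) = 35 - 8 = 27
LF(B2) = LS(M) - sum(successors on chain B) = 27 - 0 = 27
LS = LF - duration = 27 - 5 = 22
Total float = LS - ES = 22 - 7 = 15

15
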